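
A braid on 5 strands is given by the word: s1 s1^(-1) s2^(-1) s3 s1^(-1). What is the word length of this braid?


The word length counts the number of generators (including inverses).
Listing each generator: s1, s1^(-1), s2^(-1), s3, s1^(-1)
There are 5 generators in this braid word.

5


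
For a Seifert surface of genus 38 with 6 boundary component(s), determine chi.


chi = 2 - 2g - b
= 2 - 2*38 - 6
= 2 - 76 - 6 = -80

-80


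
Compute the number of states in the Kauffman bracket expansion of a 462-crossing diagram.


Each crossing contributes 2 choices (A-smoothing or B-smoothing).
Total states = 2^462 = 11908525658859223294760121268437066290850060053501019099651935423375594096449911575776314174894302258147533153997065059263030913083222523904

11908525658859223294760121268437066290850060053501019099651935423375594096449911575776314174894302258147533153997065059263030913083222523904


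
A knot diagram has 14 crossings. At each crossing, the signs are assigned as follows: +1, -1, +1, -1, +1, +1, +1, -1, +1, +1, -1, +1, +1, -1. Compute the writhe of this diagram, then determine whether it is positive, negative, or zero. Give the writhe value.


Step 1: Count positive crossings (+1).
Positive crossings: 9
Step 2: Count negative crossings (-1).
Negative crossings: 5
Step 3: Writhe = (positive) - (negative)
w = 9 - 5 = 4
Step 4: |w| = 4, and w is positive

4


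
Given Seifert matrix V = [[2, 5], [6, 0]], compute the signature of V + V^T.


Step 1: V + V^T = [[4, 11], [11, 0]]
Step 2: trace = 4, det = -121
Step 3: Discriminant = 4^2 - 4*(-121) = 500
Step 4: Eigenvalues: 13.1803, -9.18034
Step 5: Signature = (# positive eigenvalues) - (# negative eigenvalues) = 0

0


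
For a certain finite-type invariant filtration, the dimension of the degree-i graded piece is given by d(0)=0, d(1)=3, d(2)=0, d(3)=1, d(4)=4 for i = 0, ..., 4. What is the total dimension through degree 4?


Total dimension = d(0) + d(1) + ... + d(4)
= 0 + 3 + 0 + 1 + 4
= 8

8


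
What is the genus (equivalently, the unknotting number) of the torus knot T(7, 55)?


For a torus knot T(p,q), both the unknotting number and genus equal (p-1)(q-1)/2.
= (7-1)(55-1)/2
= 6*54/2
= 324/2 = 162

162


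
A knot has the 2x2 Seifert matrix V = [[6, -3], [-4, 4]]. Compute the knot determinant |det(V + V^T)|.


Step 1: Form V + V^T where V = [[6, -3], [-4, 4]]
  V^T = [[6, -4], [-3, 4]]
  V + V^T = [[12, -7], [-7, 8]]
Step 2: det(V + V^T) = 12*8 - (-7)*(-7)
  = 96 - 49 = 47
Step 3: Knot determinant = |det(V + V^T)| = |47| = 47

47


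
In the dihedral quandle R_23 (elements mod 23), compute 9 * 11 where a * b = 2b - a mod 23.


9 * 11 = 2*11 - 9 mod 23
= 22 - 9 mod 23
= 13 mod 23 = 13

13


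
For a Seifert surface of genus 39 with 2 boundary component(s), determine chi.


chi = 2 - 2g - b
= 2 - 2*39 - 2
= 2 - 78 - 2 = -78

-78


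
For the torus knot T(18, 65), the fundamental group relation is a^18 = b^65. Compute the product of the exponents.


The relation is a^18 = b^65.
Product of exponents = 18 * 65
= 1170

1170


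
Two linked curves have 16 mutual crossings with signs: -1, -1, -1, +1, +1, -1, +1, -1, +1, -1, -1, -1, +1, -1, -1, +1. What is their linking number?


Step 1: Count positive crossings: 6
Step 2: Count negative crossings: 10
Step 3: Sum of signs = 6 - 10 = -4
Step 4: Linking number = sum/2 = -4/2 = -2

-2


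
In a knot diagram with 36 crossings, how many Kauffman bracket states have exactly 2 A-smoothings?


We choose which 2 of 36 crossings get A-smoothings.
C(36, 2) = 36! / (2! * 34!)
= 630

630


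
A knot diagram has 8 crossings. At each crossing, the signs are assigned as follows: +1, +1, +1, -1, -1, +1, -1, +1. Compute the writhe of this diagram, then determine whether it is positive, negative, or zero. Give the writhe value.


Step 1: Count positive crossings (+1).
Positive crossings: 5
Step 2: Count negative crossings (-1).
Negative crossings: 3
Step 3: Writhe = (positive) - (negative)
w = 5 - 3 = 2
Step 4: |w| = 2, and w is positive

2


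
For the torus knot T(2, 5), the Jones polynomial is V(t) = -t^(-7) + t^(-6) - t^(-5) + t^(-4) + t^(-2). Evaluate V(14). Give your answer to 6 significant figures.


Substituting t = 14 into V(t) = -t^(-7) + t^(-6) - t^(-5) + t^(-4) + t^(-2):
  (-)t^(-7) = -9.48645e-09
  (+)t^(-6) = 1.3281e-07
  (-)t^(-5) = -1.85934e-06
  (+)t^(-4) = 2.60308e-05
  (+)t^(-2) = 0.00510204
Sum = (-9.48645e-09) + (1.3281e-07) + (-1.85934e-06) + (2.60308e-05) + (0.00510204)
= 0.005126335616
Rounded to 6 significant figures: 0.00512634

0.00512634


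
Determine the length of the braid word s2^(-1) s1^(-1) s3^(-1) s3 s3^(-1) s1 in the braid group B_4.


The word length counts the number of generators (including inverses).
Listing each generator: s2^(-1), s1^(-1), s3^(-1), s3, s3^(-1), s1
There are 6 generators in this braid word.

6


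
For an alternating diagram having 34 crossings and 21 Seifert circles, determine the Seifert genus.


For alternating knots, g = (c - s + 1)/2.
= (34 - 21 + 1)/2
= 14/2 = 7

7


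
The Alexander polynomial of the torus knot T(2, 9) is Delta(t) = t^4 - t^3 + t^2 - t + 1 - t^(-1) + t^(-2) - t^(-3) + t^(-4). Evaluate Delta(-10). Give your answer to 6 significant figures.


Substituting t = -10 into Delta(t) = t^4 - t^3 + t^2 - t + 1 - t^(-1) + t^(-2) - t^(-3) + t^(-4):
Term values: (10000) + (1000) + (100) + (10) + (1) + (0.1) + (0.01) + (0.001) + (0.0001)
Sum = 11111.1111
Rounded to 6 significant figures: 11111.1

11111.1


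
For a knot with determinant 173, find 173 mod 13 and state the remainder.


Step 1: A knot is p-colorable if and only if p divides its determinant.
Step 2: Compute 173 mod 13.
173 = 13 * 13 + 4
Step 3: 173 mod 13 = 4
Step 4: The knot is 13-colorable: no

4


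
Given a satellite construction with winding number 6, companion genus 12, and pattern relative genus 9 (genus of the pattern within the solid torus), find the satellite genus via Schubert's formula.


Schubert: g(satellite) = g_rel(pattern) + |winding| * g(companion),
where g_rel(pattern) is the genus of the pattern relative to the solid torus.
= 9 + 6 * 12
= 9 + 72 = 81

81


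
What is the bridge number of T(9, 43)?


The bridge number of T(p,q) is min(p,q).
min(9, 43) = 9

9


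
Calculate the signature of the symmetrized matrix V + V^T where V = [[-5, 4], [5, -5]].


Step 1: V + V^T = [[-10, 9], [9, -10]]
Step 2: trace = -20, det = 19
Step 3: Discriminant = (-20)^2 - 4*19 = 324
Step 4: Eigenvalues: -1, -19
Step 5: Signature = (# positive eigenvalues) - (# negative eigenvalues) = -2

-2


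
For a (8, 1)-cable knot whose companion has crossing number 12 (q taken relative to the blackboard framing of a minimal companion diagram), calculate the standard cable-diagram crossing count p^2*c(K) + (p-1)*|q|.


Step 1: Each of the c(K) crossings of the companion diagram becomes p*p = p^2 crossings among the p parallel strands, and each of the |q| twists s_1 s_2 ... s_(p-1) adds (p-1) crossings.
  Crossings = p^2 * c(K) + (p-1)*|q|
Step 2: = 8^2 * 12 + (8-1)*1
Step 3: = 64*12 + 7*1
Step 4: = 768 + 7 = 775

775


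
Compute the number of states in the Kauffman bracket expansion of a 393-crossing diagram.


Each crossing contributes 2 choices (A-smoothing or B-smoothing).
Total states = 2^393 = 20173827172553973356686868531273530268200826506478308693989526222973809547006571833044104322501076808092993531037089792

20173827172553973356686868531273530268200826506478308693989526222973809547006571833044104322501076808092993531037089792


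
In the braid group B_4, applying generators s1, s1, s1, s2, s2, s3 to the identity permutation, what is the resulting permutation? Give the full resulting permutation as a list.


Starting with identity [1, 2, 3, 4].
Apply generators in sequence:
  After s1: [2, 1, 3, 4]
  After s1: [1, 2, 3, 4]
  After s1: [2, 1, 3, 4]
  After s2: [2, 3, 1, 4]
  After s2: [2, 1, 3, 4]
  After s3: [2, 1, 4, 3]
Final permutation: [2, 1, 4, 3]

[2, 1, 4, 3]


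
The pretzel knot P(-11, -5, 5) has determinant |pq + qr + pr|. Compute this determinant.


Step 1: Compute pq + qr + pr.
pq = (-11)*(-5) = 55
qr = (-5)*5 = -25
pr = (-11)*5 = -55
pq + qr + pr = 55 + (-25) + (-55) = -25
Step 2: Take absolute value.
det(P(-11,-5,5)) = |-25| = 25

25


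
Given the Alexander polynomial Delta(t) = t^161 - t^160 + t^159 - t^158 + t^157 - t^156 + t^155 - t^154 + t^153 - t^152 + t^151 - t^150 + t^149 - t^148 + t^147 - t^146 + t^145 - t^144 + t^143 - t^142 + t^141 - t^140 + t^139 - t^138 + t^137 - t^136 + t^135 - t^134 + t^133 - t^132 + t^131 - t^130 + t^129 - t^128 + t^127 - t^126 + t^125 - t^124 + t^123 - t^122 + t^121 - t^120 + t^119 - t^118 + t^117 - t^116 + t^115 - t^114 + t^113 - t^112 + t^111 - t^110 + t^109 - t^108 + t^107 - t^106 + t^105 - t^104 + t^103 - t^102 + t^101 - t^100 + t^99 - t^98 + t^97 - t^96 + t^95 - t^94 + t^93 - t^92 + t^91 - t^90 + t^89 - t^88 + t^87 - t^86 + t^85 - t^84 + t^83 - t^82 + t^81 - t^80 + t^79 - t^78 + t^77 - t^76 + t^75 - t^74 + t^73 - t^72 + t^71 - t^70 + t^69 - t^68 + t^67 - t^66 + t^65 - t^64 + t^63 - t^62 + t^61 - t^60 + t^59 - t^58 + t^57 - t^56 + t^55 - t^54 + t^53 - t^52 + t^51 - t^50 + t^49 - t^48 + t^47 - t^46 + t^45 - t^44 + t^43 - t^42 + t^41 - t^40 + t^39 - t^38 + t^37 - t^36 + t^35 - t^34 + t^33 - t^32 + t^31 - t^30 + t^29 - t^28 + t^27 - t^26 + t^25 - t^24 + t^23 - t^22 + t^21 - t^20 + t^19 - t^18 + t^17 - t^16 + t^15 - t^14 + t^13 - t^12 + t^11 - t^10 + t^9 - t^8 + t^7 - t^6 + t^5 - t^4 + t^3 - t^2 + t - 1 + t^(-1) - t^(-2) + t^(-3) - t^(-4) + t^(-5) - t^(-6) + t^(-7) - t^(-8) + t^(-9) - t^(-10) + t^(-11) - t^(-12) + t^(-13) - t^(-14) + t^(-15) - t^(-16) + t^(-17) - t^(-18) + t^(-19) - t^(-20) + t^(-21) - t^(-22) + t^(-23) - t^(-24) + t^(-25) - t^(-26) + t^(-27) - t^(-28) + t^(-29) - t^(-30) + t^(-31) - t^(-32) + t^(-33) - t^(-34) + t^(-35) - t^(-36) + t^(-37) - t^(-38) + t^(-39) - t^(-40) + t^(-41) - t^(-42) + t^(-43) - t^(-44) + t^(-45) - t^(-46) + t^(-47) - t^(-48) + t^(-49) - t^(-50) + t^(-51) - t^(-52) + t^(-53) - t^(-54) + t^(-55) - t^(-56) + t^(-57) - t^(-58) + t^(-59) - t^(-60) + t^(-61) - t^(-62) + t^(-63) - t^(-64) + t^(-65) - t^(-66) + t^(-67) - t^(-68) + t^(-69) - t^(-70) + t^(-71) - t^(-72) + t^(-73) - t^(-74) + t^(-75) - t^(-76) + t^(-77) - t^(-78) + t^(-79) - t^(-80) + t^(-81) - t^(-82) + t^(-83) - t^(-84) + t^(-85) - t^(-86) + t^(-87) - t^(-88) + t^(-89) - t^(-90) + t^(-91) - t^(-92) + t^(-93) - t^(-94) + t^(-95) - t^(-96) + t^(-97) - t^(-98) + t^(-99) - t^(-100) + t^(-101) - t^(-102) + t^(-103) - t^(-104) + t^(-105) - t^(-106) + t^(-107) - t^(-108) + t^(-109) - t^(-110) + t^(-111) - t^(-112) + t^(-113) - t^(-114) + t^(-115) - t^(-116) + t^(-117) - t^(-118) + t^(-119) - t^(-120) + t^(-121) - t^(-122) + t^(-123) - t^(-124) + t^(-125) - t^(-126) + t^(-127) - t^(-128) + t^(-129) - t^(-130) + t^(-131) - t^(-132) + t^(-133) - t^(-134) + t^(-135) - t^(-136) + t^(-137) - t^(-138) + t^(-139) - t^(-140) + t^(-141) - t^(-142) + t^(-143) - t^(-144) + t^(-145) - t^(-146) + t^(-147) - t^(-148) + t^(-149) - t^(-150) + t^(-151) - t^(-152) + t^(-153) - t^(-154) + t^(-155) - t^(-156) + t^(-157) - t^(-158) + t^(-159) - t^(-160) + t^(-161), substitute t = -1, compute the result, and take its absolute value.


Step 1: The polynomial has 323 terms with alternating signs, exponents from 161 down to -161.
Step 2: Substitute t = -1. The i-th term has coefficient (-1)^i and exponent (m-i),
  so its value is (-1)^i * (-1)^(m-i) = (-1)^m = -1 for every i.
Step 3: All 323 terms equal -1, so Delta(-1) = 323 * (-1) = -323
Step 4: |Delta(-1)| = 323

323


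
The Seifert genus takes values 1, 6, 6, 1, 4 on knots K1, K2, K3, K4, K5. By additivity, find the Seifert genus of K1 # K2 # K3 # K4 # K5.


The Seifert genus is additive under connected sum.
Seifert genus(K1 # K2 # K3 # K4 # K5) = (1) + (6) + (6) + (1) + (4)
= 18

18


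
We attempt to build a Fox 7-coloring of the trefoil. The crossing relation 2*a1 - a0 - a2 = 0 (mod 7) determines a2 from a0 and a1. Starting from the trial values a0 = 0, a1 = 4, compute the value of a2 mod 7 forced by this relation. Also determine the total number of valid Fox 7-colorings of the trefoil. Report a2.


Step 1: Apply the given crossing relation 2*a1 - a0 - a2 = 0 (mod 7).
  a2 = 2*a1 - a0 mod 7
  a2 = 2*4 - 0 mod 7
  a2 = 8 - 0 mod 7
  a2 = 8 mod 7 = 1
Step 2: The trefoil has determinant 3.
  Number of Fox p-colorings (p prime) is p^2 if p = 3, else p.
  Since 7 does not divide 3, only trivial (constant) colorings exist.
  (So the trial a0 = 0, a1 = 4 with a0 != a1 does NOT extend to a valid coloring of the whole trefoil: the other two crossing relations require 3*(a1 - a0) = 0 (mod 7), which fails.)
  Total colorings = 7
Step 3: a2 = 1, total Fox 7-colorings = 7

1


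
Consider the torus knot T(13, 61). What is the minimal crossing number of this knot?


For a torus knot T(p, q) with gcd(p,q)=1,
the crossing number is min(p*(q-1), q*(p-1)).
p*(q-1) = 13*60 = 780
q*(p-1) = 61*12 = 732
min(780, 732) = 732

732


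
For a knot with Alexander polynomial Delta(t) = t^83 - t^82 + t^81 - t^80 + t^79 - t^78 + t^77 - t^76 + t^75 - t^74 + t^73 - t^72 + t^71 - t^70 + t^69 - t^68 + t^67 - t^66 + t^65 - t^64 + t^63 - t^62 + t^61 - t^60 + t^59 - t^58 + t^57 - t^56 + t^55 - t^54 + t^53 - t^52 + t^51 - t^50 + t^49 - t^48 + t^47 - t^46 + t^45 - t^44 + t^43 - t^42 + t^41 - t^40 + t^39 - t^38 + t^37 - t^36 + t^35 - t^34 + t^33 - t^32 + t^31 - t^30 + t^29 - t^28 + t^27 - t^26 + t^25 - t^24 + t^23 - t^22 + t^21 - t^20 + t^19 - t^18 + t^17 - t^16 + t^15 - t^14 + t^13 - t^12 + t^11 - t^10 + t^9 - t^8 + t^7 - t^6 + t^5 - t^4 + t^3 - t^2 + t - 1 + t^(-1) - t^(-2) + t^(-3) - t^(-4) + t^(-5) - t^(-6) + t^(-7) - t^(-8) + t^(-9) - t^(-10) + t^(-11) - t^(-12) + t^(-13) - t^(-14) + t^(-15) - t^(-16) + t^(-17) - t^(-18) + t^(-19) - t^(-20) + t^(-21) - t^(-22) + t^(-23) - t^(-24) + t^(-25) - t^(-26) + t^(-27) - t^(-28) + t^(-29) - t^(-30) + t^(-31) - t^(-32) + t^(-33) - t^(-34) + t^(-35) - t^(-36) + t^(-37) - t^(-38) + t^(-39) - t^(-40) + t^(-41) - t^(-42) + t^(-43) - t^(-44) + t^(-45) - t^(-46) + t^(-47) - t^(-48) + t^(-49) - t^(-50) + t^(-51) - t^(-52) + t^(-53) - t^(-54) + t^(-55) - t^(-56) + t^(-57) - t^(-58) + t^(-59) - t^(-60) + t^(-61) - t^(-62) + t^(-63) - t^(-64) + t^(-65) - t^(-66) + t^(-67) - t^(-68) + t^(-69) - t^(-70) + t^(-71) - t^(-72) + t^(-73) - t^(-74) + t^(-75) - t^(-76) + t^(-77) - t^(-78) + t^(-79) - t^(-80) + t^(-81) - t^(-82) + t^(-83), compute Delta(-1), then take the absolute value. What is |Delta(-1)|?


Step 1: The polynomial has 167 terms with alternating signs, exponents from 83 down to -83.
Step 2: Substitute t = -1. The i-th term has coefficient (-1)^i and exponent (m-i),
  so its value is (-1)^i * (-1)^(m-i) = (-1)^m = -1 for every i.
Step 3: All 167 terms equal -1, so Delta(-1) = 167 * (-1) = -167
Step 4: |Delta(-1)| = 167

167


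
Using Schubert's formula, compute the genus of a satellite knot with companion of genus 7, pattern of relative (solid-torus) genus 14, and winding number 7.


Schubert: g(satellite) = g_rel(pattern) + |winding| * g(companion),
where g_rel(pattern) is the genus of the pattern relative to the solid torus.
= 14 + 7 * 7
= 14 + 49 = 63

63


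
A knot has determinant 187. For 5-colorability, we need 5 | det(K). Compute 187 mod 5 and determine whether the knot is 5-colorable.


Step 1: A knot is p-colorable if and only if p divides its determinant.
Step 2: Compute 187 mod 5.
187 = 37 * 5 + 2
Step 3: 187 mod 5 = 2
Step 4: The knot is 5-colorable: no

2


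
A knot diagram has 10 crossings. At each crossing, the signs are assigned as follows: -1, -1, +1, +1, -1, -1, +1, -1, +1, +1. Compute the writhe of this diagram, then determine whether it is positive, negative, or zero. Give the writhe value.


Step 1: Count positive crossings (+1).
Positive crossings: 5
Step 2: Count negative crossings (-1).
Negative crossings: 5
Step 3: Writhe = (positive) - (negative)
w = 5 - 5 = 0
Step 4: |w| = 0, and w is zero

0


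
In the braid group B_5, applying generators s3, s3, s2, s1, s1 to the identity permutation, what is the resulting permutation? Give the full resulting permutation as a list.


Starting with identity [1, 2, 3, 4, 5].
Apply generators in sequence:
  After s3: [1, 2, 4, 3, 5]
  After s3: [1, 2, 3, 4, 5]
  After s2: [1, 3, 2, 4, 5]
  After s1: [3, 1, 2, 4, 5]
  After s1: [1, 3, 2, 4, 5]
Final permutation: [1, 3, 2, 4, 5]

[1, 3, 2, 4, 5]


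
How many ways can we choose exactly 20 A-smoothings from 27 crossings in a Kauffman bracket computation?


We choose which 20 of 27 crossings get A-smoothings.
C(27, 20) = 27! / (20! * 7!)
= 888030

888030


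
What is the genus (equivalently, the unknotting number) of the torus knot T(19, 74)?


For a torus knot T(p,q), both the unknotting number and genus equal (p-1)(q-1)/2.
= (19-1)(74-1)/2
= 18*73/2
= 1314/2 = 657

657


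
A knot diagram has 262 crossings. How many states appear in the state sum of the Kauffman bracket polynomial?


Each crossing contributes 2 choices (A-smoothing or B-smoothing).
Total states = 2^262 = 7410693711188236507108543040556026102609279018600996098525285376506440296955904

7410693711188236507108543040556026102609279018600996098525285376506440296955904


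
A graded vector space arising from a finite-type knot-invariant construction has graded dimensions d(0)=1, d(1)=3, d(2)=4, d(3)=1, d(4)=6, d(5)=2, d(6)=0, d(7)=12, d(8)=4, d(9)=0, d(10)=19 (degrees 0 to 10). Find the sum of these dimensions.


Total dimension = d(0) + d(1) + ... + d(10)
= 1 + 3 + 4 + 1 + 6 + 2 + 0 + 12 + 4 + 0 + 19
= 52

52


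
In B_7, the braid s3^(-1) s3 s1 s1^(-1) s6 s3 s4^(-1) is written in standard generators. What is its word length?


The word length counts the number of generators (including inverses).
Listing each generator: s3^(-1), s3, s1, s1^(-1), s6, s3, s4^(-1)
There are 7 generators in this braid word.

7


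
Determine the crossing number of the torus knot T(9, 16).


For a torus knot T(p, q) with gcd(p,q)=1,
the crossing number is min(p*(q-1), q*(p-1)).
p*(q-1) = 9*15 = 135
q*(p-1) = 16*8 = 128
min(135, 128) = 128

128


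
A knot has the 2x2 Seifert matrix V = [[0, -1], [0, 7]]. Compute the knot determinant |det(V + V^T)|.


Step 1: Form V + V^T where V = [[0, -1], [0, 7]]
  V^T = [[0, 0], [-1, 7]]
  V + V^T = [[0, -1], [-1, 14]]
Step 2: det(V + V^T) = 0*14 - (-1)*(-1)
  = 0 - 1 = -1
Step 3: Knot determinant = |det(V + V^T)| = |-1| = 1

1


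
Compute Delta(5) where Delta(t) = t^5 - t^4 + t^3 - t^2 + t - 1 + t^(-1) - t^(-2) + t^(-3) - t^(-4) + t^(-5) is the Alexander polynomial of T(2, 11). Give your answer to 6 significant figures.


Substituting t = 5 into Delta(t) = t^5 - t^4 + t^3 - t^2 + t - 1 + t^(-1) - t^(-2) + t^(-3) - t^(-4) + t^(-5):
Term values: (3125) + (-625) + (125) + (-25) + (5) + (-1) + (0.2) + (-0.04) + (0.008) + (-0.0016) + (0.00032)
Sum = 2604.16672
Rounded to 6 significant figures: 2604.17

2604.17


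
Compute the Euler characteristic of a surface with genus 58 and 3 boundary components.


chi = 2 - 2g - b
= 2 - 2*58 - 3
= 2 - 116 - 3 = -117

-117


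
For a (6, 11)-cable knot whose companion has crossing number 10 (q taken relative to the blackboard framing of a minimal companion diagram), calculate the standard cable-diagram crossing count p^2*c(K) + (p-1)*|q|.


Step 1: Each of the c(K) crossings of the companion diagram becomes p*p = p^2 crossings among the p parallel strands, and each of the |q| twists s_1 s_2 ... s_(p-1) adds (p-1) crossings.
  Crossings = p^2 * c(K) + (p-1)*|q|
Step 2: = 6^2 * 10 + (6-1)*11
Step 3: = 36*10 + 5*11
Step 4: = 360 + 55 = 415

415


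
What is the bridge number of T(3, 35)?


The bridge number of T(p,q) is min(p,q).
min(3, 35) = 3

3


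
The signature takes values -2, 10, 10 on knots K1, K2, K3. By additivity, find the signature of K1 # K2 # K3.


The signature is additive under connected sum.
signature(K1 # K2 # K3) = (-2) + (10) + (10)
= 18

18


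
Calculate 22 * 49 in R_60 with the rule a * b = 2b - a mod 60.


22 * 49 = 2*49 - 22 mod 60
= 98 - 22 mod 60
= 76 mod 60 = 16

16


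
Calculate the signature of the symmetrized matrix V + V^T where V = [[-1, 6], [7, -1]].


Step 1: V + V^T = [[-2, 13], [13, -2]]
Step 2: trace = -4, det = -165
Step 3: Discriminant = (-4)^2 - 4*(-165) = 676
Step 4: Eigenvalues: 11, -15
Step 5: Signature = (# positive eigenvalues) - (# negative eigenvalues) = 0

0


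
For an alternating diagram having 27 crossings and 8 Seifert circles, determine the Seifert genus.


For alternating knots, g = (c - s + 1)/2.
= (27 - 8 + 1)/2
= 20/2 = 10

10


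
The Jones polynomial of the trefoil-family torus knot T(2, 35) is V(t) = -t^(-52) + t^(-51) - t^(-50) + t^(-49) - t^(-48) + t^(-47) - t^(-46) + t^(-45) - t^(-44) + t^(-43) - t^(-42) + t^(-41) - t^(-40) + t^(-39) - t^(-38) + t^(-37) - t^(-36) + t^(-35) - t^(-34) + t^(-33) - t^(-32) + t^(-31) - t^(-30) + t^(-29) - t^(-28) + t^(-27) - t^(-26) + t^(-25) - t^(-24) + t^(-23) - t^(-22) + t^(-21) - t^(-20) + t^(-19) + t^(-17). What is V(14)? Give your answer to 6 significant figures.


Substituting t = 14 into V(t) = -t^(-52) + t^(-51) - t^(-50) + t^(-49) - t^(-48) + t^(-47) - t^(-46) + t^(-45) - t^(-44) + t^(-43) - t^(-42) + t^(-41) - t^(-40) + t^(-39) - t^(-38) + t^(-37) - t^(-36) + t^(-35) - t^(-34) + t^(-33) - t^(-32) + t^(-31) - t^(-30) + t^(-29) - t^(-28) + t^(-27) - t^(-26) + t^(-25) - t^(-24) + t^(-23) - t^(-22) + t^(-21) - t^(-20) + t^(-19) + t^(-17):
  (-)t^(-52) = -2.51966e-60
  (+)t^(-51) = 3.52753e-59
  (-)t^(-50) = -4.93854e-58
  (+)t^(-49) = 6.91395e-57
  (-)t^(-48) = -9.67953e-56
  (+)t^(-47) = 1.35513e-54
  (-)t^(-46) = -1.89719e-53
  (+)t^(-45) = 2.65606e-52
  (-)t^(-44) = -3.71849e-51
  (+)t^(-43) = 5.20588e-50
  (-)t^(-42) = -7.28824e-49
  (+)t^(-41) = 1.02035e-47
  (-)t^(-40) = -1.42849e-46
  (+)t^(-39) = 1.99989e-45
  (-)t^(-38) = -2.79985e-44
  (+)t^(-37) = 3.91979e-43
  (-)t^(-36) = -5.4877e-42
  (+)t^(-35) = 7.68279e-41
  (-)t^(-34) = -1.07559e-39
  (+)t^(-33) = 1.50583e-38
  (-)t^(-32) = -2.10816e-37
  (+)t^(-31) = 2.95142e-36
  (-)t^(-30) = -4.13199e-35
  (+)t^(-29) = 5.78478e-34
  (-)t^(-28) = -8.09869e-33
  (+)t^(-27) = 1.13382e-31
  (-)t^(-26) = -1.58734e-30
  (+)t^(-25) = 2.22228e-29
  (-)t^(-24) = -3.11119e-28
  (+)t^(-23) = 4.35567e-27
  (-)t^(-22) = -6.09794e-26
  (+)t^(-21) = 8.53712e-25
  (-)t^(-20) = -1.1952e-23
  (+)t^(-19) = 1.67327e-22
  (+)t^(-17) = 3.27962e-20
Sum = (-2.51966e-60) + (3.52753e-59) + (-4.93854e-58) + (6.91395e-57) + (-9.67953e-56) + (1.35513e-54) + (-1.89719e-53) + (2.65606e-52) + (-3.71849e-51) + (5.20588e-50) + (-7.28824e-49) + (1.02035e-47) + (-1.42849e-46) + (1.99989e-45) + (-2.79985e-44) + (3.91979e-43) + (-5.4877e-42) + (7.68279e-41) + (-1.07559e-39) + (1.50583e-38) + (-2.10816e-37) + (2.95142e-36) + (-4.13199e-35) + (5.78478e-34) + (-8.09869e-33) + (1.13382e-31) + (-1.58734e-30) + (2.22228e-29) + (-3.11119e-28) + (4.35567e-27) + (-6.09794e-26) + (8.53712e-25) + (-1.1952e-23) + (1.67327e-22) + (3.27962e-20)
= 3.295236231e-20
Rounded to 6 significant figures: 3.29524e-20

3.29524e-20


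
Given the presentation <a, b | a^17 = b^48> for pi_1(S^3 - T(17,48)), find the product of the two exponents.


The relation is a^17 = b^48.
Product of exponents = 17 * 48
= 816

816


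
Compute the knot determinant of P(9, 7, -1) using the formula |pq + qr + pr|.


Step 1: Compute pq + qr + pr.
pq = 9*7 = 63
qr = 7*(-1) = -7
pr = 9*(-1) = -9
pq + qr + pr = 63 + (-7) + (-9) = 47
Step 2: Take absolute value.
det(P(9,7,-1)) = |47| = 47

47


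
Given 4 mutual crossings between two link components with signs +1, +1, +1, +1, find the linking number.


Step 1: Count positive crossings: 4
Step 2: Count negative crossings: 0
Step 3: Sum of signs = 4 - 0 = 4
Step 4: Linking number = sum/2 = 4/2 = 2

2


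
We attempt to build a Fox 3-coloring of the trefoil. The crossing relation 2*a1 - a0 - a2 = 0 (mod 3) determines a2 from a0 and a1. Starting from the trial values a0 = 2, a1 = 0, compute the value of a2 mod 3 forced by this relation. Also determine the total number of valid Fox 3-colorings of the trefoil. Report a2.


Step 1: Apply the given crossing relation 2*a1 - a0 - a2 = 0 (mod 3).
  a2 = 2*a1 - a0 mod 3
  a2 = 2*0 - 2 mod 3
  a2 = 0 - 2 mod 3
  a2 = -2 mod 3 = 1
Step 2: The trefoil has determinant 3.
  Number of Fox p-colorings (p prime) is p^2 if p = 3, else p.
  Since p = 3 divides det = 3, the trefoil is 3-colorable.
  (Indeed for p = 3 any choice of a0, a1 extends to a valid coloring; the trial (a0, a1, a2) = (2, 0, 1) satisfies all three crossing relations.)
  Total colorings = 3^2 = 9
Step 3: a2 = 1, total Fox 3-colorings = 9

1


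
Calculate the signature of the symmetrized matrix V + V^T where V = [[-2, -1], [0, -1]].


Step 1: V + V^T = [[-4, -1], [-1, -2]]
Step 2: trace = -6, det = 7
Step 3: Discriminant = (-6)^2 - 4*7 = 8
Step 4: Eigenvalues: -1.58579, -4.41421
Step 5: Signature = (# positive eigenvalues) - (# negative eigenvalues) = -2

-2


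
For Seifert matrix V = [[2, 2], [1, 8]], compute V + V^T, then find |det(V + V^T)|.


Step 1: Form V + V^T where V = [[2, 2], [1, 8]]
  V^T = [[2, 1], [2, 8]]
  V + V^T = [[4, 3], [3, 16]]
Step 2: det(V + V^T) = 4*16 - 3*3
  = 64 - 9 = 55
Step 3: Knot determinant = |det(V + V^T)| = |55| = 55

55


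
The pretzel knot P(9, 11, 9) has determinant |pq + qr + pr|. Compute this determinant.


Step 1: Compute pq + qr + pr.
pq = 9*11 = 99
qr = 11*9 = 99
pr = 9*9 = 81
pq + qr + pr = 99 + 99 + 81 = 279
Step 2: Take absolute value.
det(P(9,11,9)) = |279| = 279

279


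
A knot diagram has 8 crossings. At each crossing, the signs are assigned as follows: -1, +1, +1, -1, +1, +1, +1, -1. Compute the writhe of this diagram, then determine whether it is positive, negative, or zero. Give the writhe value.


Step 1: Count positive crossings (+1).
Positive crossings: 5
Step 2: Count negative crossings (-1).
Negative crossings: 3
Step 3: Writhe = (positive) - (negative)
w = 5 - 3 = 2
Step 4: |w| = 2, and w is positive

2


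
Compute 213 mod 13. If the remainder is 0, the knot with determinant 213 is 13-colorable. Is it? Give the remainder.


Step 1: A knot is p-colorable if and only if p divides its determinant.
Step 2: Compute 213 mod 13.
213 = 16 * 13 + 5
Step 3: 213 mod 13 = 5
Step 4: The knot is 13-colorable: no

5


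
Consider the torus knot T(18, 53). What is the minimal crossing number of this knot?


For a torus knot T(p, q) with gcd(p,q)=1,
the crossing number is min(p*(q-1), q*(p-1)).
p*(q-1) = 18*52 = 936
q*(p-1) = 53*17 = 901
min(936, 901) = 901

901


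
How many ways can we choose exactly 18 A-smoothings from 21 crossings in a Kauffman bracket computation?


We choose which 18 of 21 crossings get A-smoothings.
C(21, 18) = 21! / (18! * 3!)
= 1330

1330


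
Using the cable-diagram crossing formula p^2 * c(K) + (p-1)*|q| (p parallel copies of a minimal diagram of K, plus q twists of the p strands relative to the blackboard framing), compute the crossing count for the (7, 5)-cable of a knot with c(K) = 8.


Step 1: Each of the c(K) crossings of the companion diagram becomes p*p = p^2 crossings among the p parallel strands, and each of the |q| twists s_1 s_2 ... s_(p-1) adds (p-1) crossings.
  Crossings = p^2 * c(K) + (p-1)*|q|
Step 2: = 7^2 * 8 + (7-1)*5
Step 3: = 49*8 + 6*5
Step 4: = 392 + 30 = 422

422


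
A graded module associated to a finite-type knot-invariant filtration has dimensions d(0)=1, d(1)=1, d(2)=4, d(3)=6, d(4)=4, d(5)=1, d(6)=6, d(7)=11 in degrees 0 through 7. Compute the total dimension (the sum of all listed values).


Total dimension = d(0) + d(1) + ... + d(7)
= 1 + 1 + 4 + 6 + 4 + 1 + 6 + 11
= 34

34


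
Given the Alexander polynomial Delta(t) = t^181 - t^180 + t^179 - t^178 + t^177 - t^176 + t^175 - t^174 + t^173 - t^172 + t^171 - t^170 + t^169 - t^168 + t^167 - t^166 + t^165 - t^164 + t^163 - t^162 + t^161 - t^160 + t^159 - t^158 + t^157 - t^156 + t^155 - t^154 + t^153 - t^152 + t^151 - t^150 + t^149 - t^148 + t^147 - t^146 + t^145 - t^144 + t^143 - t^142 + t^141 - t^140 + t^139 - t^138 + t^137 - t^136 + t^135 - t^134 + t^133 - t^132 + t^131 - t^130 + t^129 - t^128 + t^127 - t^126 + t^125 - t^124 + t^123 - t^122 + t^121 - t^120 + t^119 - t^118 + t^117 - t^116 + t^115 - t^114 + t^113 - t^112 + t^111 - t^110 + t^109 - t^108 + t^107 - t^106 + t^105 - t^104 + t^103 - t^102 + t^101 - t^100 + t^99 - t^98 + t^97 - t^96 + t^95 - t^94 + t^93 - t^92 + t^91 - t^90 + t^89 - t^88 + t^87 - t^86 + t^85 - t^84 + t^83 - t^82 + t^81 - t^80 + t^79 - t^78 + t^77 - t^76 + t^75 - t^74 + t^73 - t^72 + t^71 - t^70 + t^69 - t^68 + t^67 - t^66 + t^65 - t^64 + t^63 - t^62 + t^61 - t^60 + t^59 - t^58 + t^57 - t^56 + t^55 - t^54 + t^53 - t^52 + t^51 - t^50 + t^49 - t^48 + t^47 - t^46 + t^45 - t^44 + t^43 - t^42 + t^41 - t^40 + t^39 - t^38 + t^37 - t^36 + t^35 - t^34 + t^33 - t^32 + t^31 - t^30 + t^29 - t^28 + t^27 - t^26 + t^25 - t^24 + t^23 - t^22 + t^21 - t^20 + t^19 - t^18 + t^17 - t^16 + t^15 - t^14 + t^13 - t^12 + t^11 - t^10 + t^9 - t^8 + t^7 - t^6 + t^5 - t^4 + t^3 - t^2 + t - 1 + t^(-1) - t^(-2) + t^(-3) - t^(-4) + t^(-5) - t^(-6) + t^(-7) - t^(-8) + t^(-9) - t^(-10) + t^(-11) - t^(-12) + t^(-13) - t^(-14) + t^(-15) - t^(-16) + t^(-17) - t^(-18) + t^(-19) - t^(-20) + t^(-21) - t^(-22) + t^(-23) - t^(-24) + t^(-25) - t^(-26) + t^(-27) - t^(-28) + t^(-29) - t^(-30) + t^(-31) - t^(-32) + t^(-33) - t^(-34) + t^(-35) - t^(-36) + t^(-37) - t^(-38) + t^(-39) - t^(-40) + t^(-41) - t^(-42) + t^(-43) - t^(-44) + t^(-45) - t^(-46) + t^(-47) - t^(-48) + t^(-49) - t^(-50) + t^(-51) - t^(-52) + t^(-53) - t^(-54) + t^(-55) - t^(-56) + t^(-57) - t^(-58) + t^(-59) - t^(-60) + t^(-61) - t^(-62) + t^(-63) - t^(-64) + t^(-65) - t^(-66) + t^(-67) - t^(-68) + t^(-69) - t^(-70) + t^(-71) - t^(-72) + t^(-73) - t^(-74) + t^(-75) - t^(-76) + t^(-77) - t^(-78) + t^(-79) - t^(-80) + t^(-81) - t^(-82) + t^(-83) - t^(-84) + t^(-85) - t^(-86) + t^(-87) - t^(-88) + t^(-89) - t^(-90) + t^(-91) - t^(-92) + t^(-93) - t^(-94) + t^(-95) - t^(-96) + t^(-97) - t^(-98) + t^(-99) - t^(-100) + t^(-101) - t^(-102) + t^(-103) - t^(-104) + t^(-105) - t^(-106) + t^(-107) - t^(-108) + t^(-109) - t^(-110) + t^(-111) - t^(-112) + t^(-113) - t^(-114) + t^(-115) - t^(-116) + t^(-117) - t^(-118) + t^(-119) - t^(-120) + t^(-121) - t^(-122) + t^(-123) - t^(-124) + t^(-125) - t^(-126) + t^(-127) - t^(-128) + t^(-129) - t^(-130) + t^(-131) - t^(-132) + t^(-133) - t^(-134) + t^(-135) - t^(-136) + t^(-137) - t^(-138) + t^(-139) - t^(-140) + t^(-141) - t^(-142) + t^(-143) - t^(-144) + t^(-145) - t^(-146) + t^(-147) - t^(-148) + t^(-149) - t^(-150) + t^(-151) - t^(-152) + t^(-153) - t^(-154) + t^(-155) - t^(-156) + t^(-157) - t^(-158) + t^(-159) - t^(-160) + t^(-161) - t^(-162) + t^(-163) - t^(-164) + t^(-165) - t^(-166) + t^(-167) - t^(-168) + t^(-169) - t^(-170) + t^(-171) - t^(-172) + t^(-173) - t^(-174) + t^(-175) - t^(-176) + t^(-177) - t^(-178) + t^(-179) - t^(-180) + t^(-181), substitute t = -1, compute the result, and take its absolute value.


Step 1: The polynomial has 363 terms with alternating signs, exponents from 181 down to -181.
Step 2: Substitute t = -1. The i-th term has coefficient (-1)^i and exponent (m-i),
  so its value is (-1)^i * (-1)^(m-i) = (-1)^m = -1 for every i.
Step 3: All 363 terms equal -1, so Delta(-1) = 363 * (-1) = -363
Step 4: |Delta(-1)| = 363

363


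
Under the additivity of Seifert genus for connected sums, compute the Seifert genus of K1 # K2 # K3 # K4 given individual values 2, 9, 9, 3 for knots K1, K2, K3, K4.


The Seifert genus is additive under connected sum.
Seifert genus(K1 # K2 # K3 # K4) = (2) + (9) + (9) + (3)
= 23

23


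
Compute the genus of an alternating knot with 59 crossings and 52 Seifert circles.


For alternating knots, g = (c - s + 1)/2.
= (59 - 52 + 1)/2
= 8/2 = 4

4


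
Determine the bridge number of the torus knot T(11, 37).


The bridge number of T(p,q) is min(p,q).
min(11, 37) = 11

11


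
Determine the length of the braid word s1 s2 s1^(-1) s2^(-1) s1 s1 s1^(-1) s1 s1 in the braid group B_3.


The word length counts the number of generators (including inverses).
Listing each generator: s1, s2, s1^(-1), s2^(-1), s1, s1, s1^(-1), s1, s1
There are 9 generators in this braid word.

9


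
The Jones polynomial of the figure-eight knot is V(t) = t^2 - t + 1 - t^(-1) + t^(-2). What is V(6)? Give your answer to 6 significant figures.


Substituting t = 6 into V(t) = t^2 - t + 1 - t^(-1) + t^(-2):
  (+)t^(2) = 36
  (-)t^(1) = -6
  (+)t^(0) = 1
  (-)t^(-1) = -0.166667
  (+)t^(-2) = 0.0277778
Sum = (36) + (-6) + (1) + (-0.166667) + (0.0277778)
= 30.86111111
Rounded to 6 significant figures: 30.8611

30.8611


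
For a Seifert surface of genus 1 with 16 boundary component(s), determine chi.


chi = 2 - 2g - b
= 2 - 2*1 - 16
= 2 - 2 - 16 = -16

-16


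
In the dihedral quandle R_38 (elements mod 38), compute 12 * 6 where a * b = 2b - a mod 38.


12 * 6 = 2*6 - 12 mod 38
= 12 - 12 mod 38
= 0 mod 38 = 0

0


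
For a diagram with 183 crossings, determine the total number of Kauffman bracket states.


Each crossing contributes 2 choices (A-smoothing or B-smoothing).
Total states = 2^183 = 12259964326927110866866776217202473468949912977468817408

12259964326927110866866776217202473468949912977468817408


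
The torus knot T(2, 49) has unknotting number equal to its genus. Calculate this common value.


For a torus knot T(p,q), both the unknotting number and genus equal (p-1)(q-1)/2.
= (2-1)(49-1)/2
= 1*48/2
= 48/2 = 24

24


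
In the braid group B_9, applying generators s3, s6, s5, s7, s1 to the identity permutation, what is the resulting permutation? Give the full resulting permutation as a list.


Starting with identity [1, 2, 3, 4, 5, 6, 7, 8, 9].
Apply generators in sequence:
  After s3: [1, 2, 4, 3, 5, 6, 7, 8, 9]
  After s6: [1, 2, 4, 3, 5, 7, 6, 8, 9]
  After s5: [1, 2, 4, 3, 7, 5, 6, 8, 9]
  After s7: [1, 2, 4, 3, 7, 5, 8, 6, 9]
  After s1: [2, 1, 4, 3, 7, 5, 8, 6, 9]
Final permutation: [2, 1, 4, 3, 7, 5, 8, 6, 9]

[2, 1, 4, 3, 7, 5, 8, 6, 9]


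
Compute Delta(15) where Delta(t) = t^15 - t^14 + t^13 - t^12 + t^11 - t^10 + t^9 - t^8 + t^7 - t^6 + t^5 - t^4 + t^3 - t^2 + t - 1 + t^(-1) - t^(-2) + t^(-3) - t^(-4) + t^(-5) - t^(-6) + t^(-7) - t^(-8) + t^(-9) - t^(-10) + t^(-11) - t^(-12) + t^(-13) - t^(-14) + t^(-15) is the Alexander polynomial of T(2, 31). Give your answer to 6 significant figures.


Substituting t = 15 into Delta(t) = t^15 - t^14 + t^13 - t^12 + t^11 - t^10 + t^9 - t^8 + t^7 - t^6 + t^5 - t^4 + t^3 - t^2 + t - 1 + t^(-1) - t^(-2) + t^(-3) - t^(-4) + t^(-5) - t^(-6) + t^(-7) - t^(-8) + t^(-9) - t^(-10) + t^(-11) - t^(-12) + t^(-13) - t^(-14) + t^(-15):
Term values: (437893890380859392) + (-29192926025390624) + (1946195068359375) + (-129746337890625) + (8649755859375) + (-576650390625) + (38443359375) + (-2562890625) + (170859375) + (-11390625) + (759375) + (-50625) + (3375) + (-225) + (15) + (-1) + (0.0666667) + (-0.00444444) + (0.000296296) + (-1.97531e-05) + (1.31687e-06) + (-8.77915e-08) + (5.85277e-09) + (-3.90184e-10) + (2.60123e-11) + (-1.73415e-12) + (1.1561e-13) + (-7.70735e-15) + (5.13823e-16) + (-3.42549e-17) + (2.28366e-18)
Sum = 4.105255222e+17
Rounded to 6 significant figures: 4.10526e+17

4.10526e+17


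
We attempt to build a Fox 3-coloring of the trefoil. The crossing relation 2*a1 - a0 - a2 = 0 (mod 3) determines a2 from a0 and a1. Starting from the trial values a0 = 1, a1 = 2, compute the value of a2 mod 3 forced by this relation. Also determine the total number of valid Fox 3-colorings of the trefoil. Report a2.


Step 1: Apply the given crossing relation 2*a1 - a0 - a2 = 0 (mod 3).
  a2 = 2*a1 - a0 mod 3
  a2 = 2*2 - 1 mod 3
  a2 = 4 - 1 mod 3
  a2 = 3 mod 3 = 0
Step 2: The trefoil has determinant 3.
  Number of Fox p-colorings (p prime) is p^2 if p = 3, else p.
  Since p = 3 divides det = 3, the trefoil is 3-colorable.
  (Indeed for p = 3 any choice of a0, a1 extends to a valid coloring; the trial (a0, a1, a2) = (1, 2, 0) satisfies all three crossing relations.)
  Total colorings = 3^2 = 9
Step 3: a2 = 0, total Fox 3-colorings = 9

0


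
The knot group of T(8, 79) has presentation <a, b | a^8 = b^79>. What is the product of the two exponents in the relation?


The relation is a^8 = b^79.
Product of exponents = 8 * 79
= 632

632


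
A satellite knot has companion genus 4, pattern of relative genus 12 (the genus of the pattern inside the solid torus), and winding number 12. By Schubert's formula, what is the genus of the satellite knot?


Schubert: g(satellite) = g_rel(pattern) + |winding| * g(companion),
where g_rel(pattern) is the genus of the pattern relative to the solid torus.
= 12 + 12 * 4
= 12 + 48 = 60

60


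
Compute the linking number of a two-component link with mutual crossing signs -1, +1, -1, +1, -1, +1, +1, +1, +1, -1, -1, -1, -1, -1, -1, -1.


Step 1: Count positive crossings: 6
Step 2: Count negative crossings: 10
Step 3: Sum of signs = 6 - 10 = -4
Step 4: Linking number = sum/2 = -4/2 = -2

-2


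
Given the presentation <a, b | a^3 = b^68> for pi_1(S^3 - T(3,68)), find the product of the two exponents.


The relation is a^3 = b^68.
Product of exponents = 3 * 68
= 204

204


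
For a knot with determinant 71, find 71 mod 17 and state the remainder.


Step 1: A knot is p-colorable if and only if p divides its determinant.
Step 2: Compute 71 mod 17.
71 = 4 * 17 + 3
Step 3: 71 mod 17 = 3
Step 4: The knot is 17-colorable: no

3


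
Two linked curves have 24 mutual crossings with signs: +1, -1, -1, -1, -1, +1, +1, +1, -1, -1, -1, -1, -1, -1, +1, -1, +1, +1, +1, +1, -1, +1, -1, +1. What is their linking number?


Step 1: Count positive crossings: 11
Step 2: Count negative crossings: 13
Step 3: Sum of signs = 11 - 13 = -2
Step 4: Linking number = sum/2 = -2/2 = -1

-1


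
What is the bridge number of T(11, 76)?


The bridge number of T(p,q) is min(p,q).
min(11, 76) = 11

11


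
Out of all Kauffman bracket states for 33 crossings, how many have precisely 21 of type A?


We choose which 21 of 33 crossings get A-smoothings.
C(33, 21) = 33! / (21! * 12!)
= 354817320

354817320


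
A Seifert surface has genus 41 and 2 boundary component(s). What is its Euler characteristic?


chi = 2 - 2g - b
= 2 - 2*41 - 2
= 2 - 82 - 2 = -82

-82


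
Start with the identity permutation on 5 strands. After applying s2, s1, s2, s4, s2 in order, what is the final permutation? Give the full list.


Starting with identity [1, 2, 3, 4, 5].
Apply generators in sequence:
  After s2: [1, 3, 2, 4, 5]
  After s1: [3, 1, 2, 4, 5]
  After s2: [3, 2, 1, 4, 5]
  After s4: [3, 2, 1, 5, 4]
  After s2: [3, 1, 2, 5, 4]
Final permutation: [3, 1, 2, 5, 4]

[3, 1, 2, 5, 4]


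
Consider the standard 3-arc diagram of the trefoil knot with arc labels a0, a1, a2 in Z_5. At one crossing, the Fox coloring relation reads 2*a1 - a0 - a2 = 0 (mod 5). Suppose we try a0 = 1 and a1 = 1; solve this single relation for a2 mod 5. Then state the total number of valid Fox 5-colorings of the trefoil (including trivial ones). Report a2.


Step 1: Apply the given crossing relation 2*a1 - a0 - a2 = 0 (mod 5).
  a2 = 2*a1 - a0 mod 5
  a2 = 2*1 - 1 mod 5
  a2 = 2 - 1 mod 5
  a2 = 1 mod 5 = 1
Step 2: The trefoil has determinant 3.
  Number of Fox p-colorings (p prime) is p^2 if p = 3, else p.
  Since 5 does not divide 3, only trivial (constant) colorings exist.
  (Here a0 = a1 = a2 = 1, the constant coloring, which is valid.)
  Total colorings = 5
Step 3: a2 = 1, total Fox 5-colorings = 5

1


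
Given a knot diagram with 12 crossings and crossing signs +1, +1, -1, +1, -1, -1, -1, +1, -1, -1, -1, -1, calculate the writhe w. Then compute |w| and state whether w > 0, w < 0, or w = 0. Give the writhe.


Step 1: Count positive crossings (+1).
Positive crossings: 4
Step 2: Count negative crossings (-1).
Negative crossings: 8
Step 3: Writhe = (positive) - (negative)
w = 4 - 8 = -4
Step 4: |w| = 4, and w is negative

-4


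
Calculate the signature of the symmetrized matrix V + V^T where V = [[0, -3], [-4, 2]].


Step 1: V + V^T = [[0, -7], [-7, 4]]
Step 2: trace = 4, det = -49
Step 3: Discriminant = 4^2 - 4*(-49) = 212
Step 4: Eigenvalues: 9.28011, -5.28011
Step 5: Signature = (# positive eigenvalues) - (# negative eigenvalues) = 0

0
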